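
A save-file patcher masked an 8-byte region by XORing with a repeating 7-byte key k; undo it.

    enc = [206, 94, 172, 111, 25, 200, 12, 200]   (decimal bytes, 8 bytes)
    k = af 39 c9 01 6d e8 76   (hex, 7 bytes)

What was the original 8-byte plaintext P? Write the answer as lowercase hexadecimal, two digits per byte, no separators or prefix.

The 7-byte key repeats, so the effective keystream is af 39 c9 01 6d e8 76 af.
byte 0: ce xor af = 61
byte 1: 5e xor 39 = 67
byte 2: ac xor c9 = 65
byte 3: 6f xor 01 = 6e
byte 4: 19 xor 6d = 74
byte 5: c8 xor e8 = 20
byte 6: 0c xor 76 = 7a
byte 7: c8 xor af = 67

6167656e74207a67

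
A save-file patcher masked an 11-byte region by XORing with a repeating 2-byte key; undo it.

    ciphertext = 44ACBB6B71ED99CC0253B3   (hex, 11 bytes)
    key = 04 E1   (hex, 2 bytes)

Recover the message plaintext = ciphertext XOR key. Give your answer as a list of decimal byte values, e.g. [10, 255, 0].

[64, 77, 191, 138, 117, 12, 157, 45, 6, 178, 183]

The 2-byte key repeats, so the effective keystream is 04 e1 04 e1 04 e1 04 e1 04 e1 04.
byte 0: 01000100 xor 00000100 = 01000000
byte 1: 10101100 xor 11100001 = 01001101
byte 2: 10111011 xor 00000100 = 10111111
byte 3: 01101011 xor 11100001 = 10001010
byte 4: 01110001 xor 00000100 = 01110101
byte 5: 11101101 xor 11100001 = 00001100
byte 6: 10011001 xor 00000100 = 10011101
byte 7: 11001100 xor 11100001 = 00101101
byte 8: 00000010 xor 00000100 = 00000110
byte 9: 01010011 xor 11100001 = 10110010
byte 10: 10110011 xor 00000100 = 10110111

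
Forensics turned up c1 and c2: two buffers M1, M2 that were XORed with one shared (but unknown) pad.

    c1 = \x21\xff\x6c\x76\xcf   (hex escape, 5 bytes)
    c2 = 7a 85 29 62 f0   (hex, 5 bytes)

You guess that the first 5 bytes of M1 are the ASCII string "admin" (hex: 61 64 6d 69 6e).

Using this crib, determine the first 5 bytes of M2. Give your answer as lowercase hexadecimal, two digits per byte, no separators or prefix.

3a1e287d51

First, c1 ⊕ c2 = (M1 ⊕ K) ⊕ (M2 ⊕ K) = M1 ⊕ M2, so the key drops out. Then M2 = (M1 ⊕ M2) ⊕ M1 over the first 5 bytes.
byte 0: (21 ^ 7a) ^ 61 = 5b ^ 61 = 3a
byte 1: (ff ^ 85) ^ 64 = 7a ^ 64 = 1e
byte 2: (6c ^ 29) ^ 6d = 45 ^ 6d = 28
byte 3: (76 ^ 62) ^ 69 = 14 ^ 69 = 7d
byte 4: (cf ^ f0) ^ 6e = 3f ^ 6e = 51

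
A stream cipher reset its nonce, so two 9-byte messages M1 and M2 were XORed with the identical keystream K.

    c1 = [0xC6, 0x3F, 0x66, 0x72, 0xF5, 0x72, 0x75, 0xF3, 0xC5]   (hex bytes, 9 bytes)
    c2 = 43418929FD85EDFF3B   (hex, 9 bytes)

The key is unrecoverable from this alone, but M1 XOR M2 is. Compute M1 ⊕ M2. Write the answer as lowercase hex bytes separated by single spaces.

c1 ⊕ c2 = (M1 ⊕ K) ⊕ (M2 ⊕ K) = M1 ⊕ M2 — the shared key cancels under XOR.
198 xor  67 = 133
 63 xor  65 = 126
102 xor 137 = 239
114 xor  41 =  91
245 xor 253 =   8
114 xor 133 = 247
117 xor 237 = 152
243 xor 255 =  12
197 xor  59 = 254

85 7e ef 5b 08 f7 98 0c fe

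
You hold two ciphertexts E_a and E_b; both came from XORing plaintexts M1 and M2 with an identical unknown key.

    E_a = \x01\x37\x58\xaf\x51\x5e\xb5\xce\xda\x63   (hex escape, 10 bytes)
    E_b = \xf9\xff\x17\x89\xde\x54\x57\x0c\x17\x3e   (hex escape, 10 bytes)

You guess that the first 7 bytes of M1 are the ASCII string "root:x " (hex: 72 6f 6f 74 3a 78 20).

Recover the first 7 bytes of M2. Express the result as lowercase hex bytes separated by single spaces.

First, E_a ⊕ E_b = (M1 ⊕ K) ⊕ (M2 ⊕ K) = M1 ⊕ M2, so the key drops out. Then M2 = (M1 ⊕ M2) ⊕ M1 over the first 7 bytes.
byte 0: (01 ⊕ f9) ⊕ 72 = f8 ⊕ 72 = 8a
byte 1: (37 ⊕ ff) ⊕ 6f = c8 ⊕ 6f = a7
byte 2: (58 ⊕ 17) ⊕ 6f = 4f ⊕ 6f = 20
byte 3: (af ⊕ 89) ⊕ 74 = 26 ⊕ 74 = 52
byte 4: (51 ⊕ de) ⊕ 3a = 8f ⊕ 3a = b5
byte 5: (5e ⊕ 54) ⊕ 78 = 0a ⊕ 78 = 72
byte 6: (b5 ⊕ 57) ⊕ 20 = e2 ⊕ 20 = c2

8a a7 20 52 b5 72 c2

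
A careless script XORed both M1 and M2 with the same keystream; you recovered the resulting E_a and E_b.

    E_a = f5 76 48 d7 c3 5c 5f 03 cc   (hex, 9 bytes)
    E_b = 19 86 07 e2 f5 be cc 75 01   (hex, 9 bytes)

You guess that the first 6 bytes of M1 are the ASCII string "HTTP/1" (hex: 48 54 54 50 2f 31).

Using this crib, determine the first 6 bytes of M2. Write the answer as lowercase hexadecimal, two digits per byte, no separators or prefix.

a4a41b6519d3

First, E_a ⊕ E_b = (M1 ⊕ K) ⊕ (M2 ⊕ K) = M1 ⊕ M2, so the key drops out. Then M2 = (M1 ⊕ M2) ⊕ M1 over the first 6 bytes.
byte 0: (f5 xor 19) xor 48 = ec xor 48 = a4
byte 1: (76 xor 86) xor 54 = f0 xor 54 = a4
byte 2: (48 xor 07) xor 54 = 4f xor 54 = 1b
byte 3: (d7 xor e2) xor 50 = 35 xor 50 = 65
byte 4: (c3 xor f5) xor 2f = 36 xor 2f = 19
byte 5: (5c xor be) xor 31 = e2 xor 31 = d3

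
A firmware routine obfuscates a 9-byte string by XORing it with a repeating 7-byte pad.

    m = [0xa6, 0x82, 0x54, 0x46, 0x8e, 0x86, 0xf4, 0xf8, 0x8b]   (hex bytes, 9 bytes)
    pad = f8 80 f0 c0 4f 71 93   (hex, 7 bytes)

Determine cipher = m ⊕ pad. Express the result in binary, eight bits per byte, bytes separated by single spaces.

The 7-byte key repeats, so the effective keystream is f8 80 f0 c0 4f 71 93 f8 80.
byte 0: 166 xor 248 =  94
byte 1: 130 xor 128 =   2
byte 2:  84 xor 240 = 164
byte 3:  70 xor 192 = 134
byte 4: 142 xor  79 = 193
byte 5: 134 xor 113 = 247
byte 6: 244 xor 147 = 103
byte 7: 248 xor 248 =   0
byte 8: 139 xor 128 =  11

01011110 00000010 10100100 10000110 11000001 11110111 01100111 00000000 00001011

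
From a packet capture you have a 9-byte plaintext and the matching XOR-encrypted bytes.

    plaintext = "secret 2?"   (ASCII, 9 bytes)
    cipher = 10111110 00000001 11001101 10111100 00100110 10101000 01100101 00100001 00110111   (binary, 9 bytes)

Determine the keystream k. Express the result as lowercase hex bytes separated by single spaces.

Since cipher = plaintext ⊕ k, XORing both sides with plaintext gives k = plaintext ⊕ cipher.
byte 0: 73 XOR be = cd
byte 1: 65 XOR 01 = 64
byte 2: 63 XOR cd = ae
byte 3: 72 XOR bc = ce
byte 4: 65 XOR 26 = 43
byte 5: 74 XOR a8 = dc
byte 6: 20 XOR 65 = 45
byte 7: 32 XOR 21 = 13
byte 8: 3f XOR 37 = 08

cd 64 ae ce 43 dc 45 13 08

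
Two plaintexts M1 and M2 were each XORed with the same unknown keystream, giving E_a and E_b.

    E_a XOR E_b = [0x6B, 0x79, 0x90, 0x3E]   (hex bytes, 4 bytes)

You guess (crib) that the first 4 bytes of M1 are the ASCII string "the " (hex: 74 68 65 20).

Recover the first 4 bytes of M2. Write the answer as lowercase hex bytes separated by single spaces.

1f 11 f5 1e

Since E_a ⊕ E_b = M1 ⊕ M2, XORing with the guessed M1 bytes yields the corresponding M2 bytes: M2 = (E_a ⊕ E_b) ⊕ M1.
6b XOR 74 = 1f
79 XOR 68 = 11
90 XOR 65 = f5
3e XOR 20 = 1e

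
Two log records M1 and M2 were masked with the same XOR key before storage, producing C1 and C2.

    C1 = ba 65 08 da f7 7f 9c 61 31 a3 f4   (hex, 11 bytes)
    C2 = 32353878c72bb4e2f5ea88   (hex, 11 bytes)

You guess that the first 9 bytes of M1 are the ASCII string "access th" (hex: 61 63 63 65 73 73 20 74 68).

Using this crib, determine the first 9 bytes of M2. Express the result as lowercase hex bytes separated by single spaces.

e9 33 53 c7 43 27 08 f7 ac

First, C1 ⊕ C2 = (M1 ⊕ K) ⊕ (M2 ⊕ K) = M1 ⊕ M2, so the key drops out. Then M2 = (M1 ⊕ M2) ⊕ M1 over the first 9 bytes.
byte 0: (ba xor 32) xor 61 = 88 xor 61 = e9
byte 1: (65 xor 35) xor 63 = 50 xor 63 = 33
byte 2: (08 xor 38) xor 63 = 30 xor 63 = 53
byte 3: (da xor 78) xor 65 = a2 xor 65 = c7
byte 4: (f7 xor c7) xor 73 = 30 xor 73 = 43
byte 5: (7f xor 2b) xor 73 = 54 xor 73 = 27
byte 6: (9c xor b4) xor 20 = 28 xor 20 = 08
byte 7: (61 xor e2) xor 74 = 83 xor 74 = f7
byte 8: (31 xor f5) xor 68 = c4 xor 68 = ac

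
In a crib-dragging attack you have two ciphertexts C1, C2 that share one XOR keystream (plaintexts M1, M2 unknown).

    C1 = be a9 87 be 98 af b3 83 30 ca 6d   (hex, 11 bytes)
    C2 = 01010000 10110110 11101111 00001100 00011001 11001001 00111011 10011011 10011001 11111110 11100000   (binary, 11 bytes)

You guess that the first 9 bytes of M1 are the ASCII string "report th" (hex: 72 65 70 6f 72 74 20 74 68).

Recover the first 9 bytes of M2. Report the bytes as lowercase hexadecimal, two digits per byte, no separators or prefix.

First, C1 ⊕ C2 = (M1 ⊕ K) ⊕ (M2 ⊕ K) = M1 ⊕ M2, so the key drops out. Then M2 = (M1 ⊕ M2) ⊕ M1 over the first 9 bytes.
byte 0: (be ⊕ 50) ⊕ 72 = ee ⊕ 72 = 9c
byte 1: (a9 ⊕ b6) ⊕ 65 = 1f ⊕ 65 = 7a
byte 2: (87 ⊕ ef) ⊕ 70 = 68 ⊕ 70 = 18
byte 3: (be ⊕ 0c) ⊕ 6f = b2 ⊕ 6f = dd
byte 4: (98 ⊕ 19) ⊕ 72 = 81 ⊕ 72 = f3
byte 5: (af ⊕ c9) ⊕ 74 = 66 ⊕ 74 = 12
byte 6: (b3 ⊕ 3b) ⊕ 20 = 88 ⊕ 20 = a8
byte 7: (83 ⊕ 9b) ⊕ 74 = 18 ⊕ 74 = 6c
byte 8: (30 ⊕ 99) ⊕ 68 = a9 ⊕ 68 = c1

9c7a18ddf312a86cc1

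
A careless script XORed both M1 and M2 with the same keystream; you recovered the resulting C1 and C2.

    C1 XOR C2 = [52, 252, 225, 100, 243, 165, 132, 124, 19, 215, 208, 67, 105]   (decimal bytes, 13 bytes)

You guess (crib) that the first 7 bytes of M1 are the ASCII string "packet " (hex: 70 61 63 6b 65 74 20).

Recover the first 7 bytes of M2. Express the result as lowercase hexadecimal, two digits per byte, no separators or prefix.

449d820f96d1a4

Since C1 ⊕ C2 = M1 ⊕ M2, XORing with the guessed M1 bytes yields the corresponding M2 bytes: M2 = (C1 ⊕ C2) ⊕ M1.
00110100 ^ 01110000 = 01000100
11111100 ^ 01100001 = 10011101
11100001 ^ 01100011 = 10000010
01100100 ^ 01101011 = 00001111
11110011 ^ 01100101 = 10010110
10100101 ^ 01110100 = 11010001
10000100 ^ 00100000 = 10100100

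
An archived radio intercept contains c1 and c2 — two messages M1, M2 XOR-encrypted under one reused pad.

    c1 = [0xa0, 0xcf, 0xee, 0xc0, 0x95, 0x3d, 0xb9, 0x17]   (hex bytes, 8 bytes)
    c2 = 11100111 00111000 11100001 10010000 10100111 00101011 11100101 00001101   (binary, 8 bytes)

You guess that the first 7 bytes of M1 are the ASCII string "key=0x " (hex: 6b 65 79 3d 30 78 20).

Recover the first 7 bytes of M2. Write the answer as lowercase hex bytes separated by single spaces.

First, c1 ⊕ c2 = (M1 ⊕ K) ⊕ (M2 ⊕ K) = M1 ⊕ M2, so the key drops out. Then M2 = (M1 ⊕ M2) ⊕ M1 over the first 7 bytes.
byte 0: (a0 XOR e7) XOR 6b = 47 XOR 6b = 2c
byte 1: (cf XOR 38) XOR 65 = f7 XOR 65 = 92
byte 2: (ee XOR e1) XOR 79 = 0f XOR 79 = 76
byte 3: (c0 XOR 90) XOR 3d = 50 XOR 3d = 6d
byte 4: (95 XOR a7) XOR 30 = 32 XOR 30 = 02
byte 5: (3d XOR 2b) XOR 78 = 16 XOR 78 = 6e
byte 6: (b9 XOR e5) XOR 20 = 5c XOR 20 = 7c

2c 92 76 6d 02 6e 7c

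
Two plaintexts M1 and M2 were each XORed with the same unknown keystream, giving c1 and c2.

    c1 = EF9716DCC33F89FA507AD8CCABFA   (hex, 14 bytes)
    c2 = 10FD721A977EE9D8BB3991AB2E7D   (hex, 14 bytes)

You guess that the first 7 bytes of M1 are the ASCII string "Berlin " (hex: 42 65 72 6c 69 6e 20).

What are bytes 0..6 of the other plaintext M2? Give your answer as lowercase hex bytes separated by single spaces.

First, c1 ⊕ c2 = (M1 ⊕ K) ⊕ (M2 ⊕ K) = M1 ⊕ M2, so the key drops out. Then M2 = (M1 ⊕ M2) ⊕ M1 over the first 7 bytes.
byte 0: (ef xor 10) xor 42 = ff xor 42 = bd
byte 1: (97 xor fd) xor 65 = 6a xor 65 = 0f
byte 2: (16 xor 72) xor 72 = 64 xor 72 = 16
byte 3: (dc xor 1a) xor 6c = c6 xor 6c = aa
byte 4: (c3 xor 97) xor 69 = 54 xor 69 = 3d
byte 5: (3f xor 7e) xor 6e = 41 xor 6e = 2f
byte 6: (89 xor e9) xor 20 = 60 xor 20 = 40

bd 0f 16 aa 3d 2f 40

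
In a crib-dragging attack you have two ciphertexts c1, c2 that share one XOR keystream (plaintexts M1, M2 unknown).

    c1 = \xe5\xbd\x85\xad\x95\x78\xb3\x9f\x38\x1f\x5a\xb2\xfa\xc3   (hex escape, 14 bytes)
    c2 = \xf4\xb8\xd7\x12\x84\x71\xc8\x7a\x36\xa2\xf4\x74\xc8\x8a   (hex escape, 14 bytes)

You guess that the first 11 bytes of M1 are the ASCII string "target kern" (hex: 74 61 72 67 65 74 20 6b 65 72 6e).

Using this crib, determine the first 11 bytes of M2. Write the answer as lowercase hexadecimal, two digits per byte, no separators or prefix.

First, c1 ⊕ c2 = (M1 ⊕ K) ⊕ (M2 ⊕ K) = M1 ⊕ M2, so the key drops out. Then M2 = (M1 ⊕ M2) ⊕ M1 over the first 11 bytes.
byte 0: (e5 xor f4) xor 74 = 11 xor 74 = 65
byte 1: (bd xor b8) xor 61 = 05 xor 61 = 64
byte 2: (85 xor d7) xor 72 = 52 xor 72 = 20
byte 3: (ad xor 12) xor 67 = bf xor 67 = d8
byte 4: (95 xor 84) xor 65 = 11 xor 65 = 74
byte 5: (78 xor 71) xor 74 = 09 xor 74 = 7d
byte 6: (b3 xor c8) xor 20 = 7b xor 20 = 5b
byte 7: (9f xor 7a) xor 6b = e5 xor 6b = 8e
byte 8: (38 xor 36) xor 65 = 0e xor 65 = 6b
byte 9: (1f xor a2) xor 72 = bd xor 72 = cf
byte 10: (5a xor f4) xor 6e = ae xor 6e = c0

656420d8747d5b8e6bcfc0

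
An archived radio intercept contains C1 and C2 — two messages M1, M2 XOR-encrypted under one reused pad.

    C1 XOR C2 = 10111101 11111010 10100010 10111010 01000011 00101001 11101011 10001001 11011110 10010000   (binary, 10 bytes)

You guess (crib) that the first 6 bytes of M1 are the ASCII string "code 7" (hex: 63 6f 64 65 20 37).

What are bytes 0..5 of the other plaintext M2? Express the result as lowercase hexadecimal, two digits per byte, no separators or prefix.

Since C1 ⊕ C2 = M1 ⊕ M2, XORing with the guessed M1 bytes yields the corresponding M2 bytes: M2 = (C1 ⊕ C2) ⊕ M1.
byte 0: bd xor 63 = de
byte 1: fa xor 6f = 95
byte 2: a2 xor 64 = c6
byte 3: ba xor 65 = df
byte 4: 43 xor 20 = 63
byte 5: 29 xor 37 = 1e

de95c6df631e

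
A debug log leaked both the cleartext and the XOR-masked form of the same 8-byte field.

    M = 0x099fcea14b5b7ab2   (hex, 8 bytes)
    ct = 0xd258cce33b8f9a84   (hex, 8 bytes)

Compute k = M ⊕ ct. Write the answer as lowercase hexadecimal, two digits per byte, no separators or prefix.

dbc7024270d4e036

Since ct = M ⊕ k, XORing both sides with M gives k = M ⊕ ct.
byte 0: 00001001 ⊕ 11010010 = 11011011
byte 1: 10011111 ⊕ 01011000 = 11000111
byte 2: 11001110 ⊕ 11001100 = 00000010
byte 3: 10100001 ⊕ 11100011 = 01000010
byte 4: 01001011 ⊕ 00111011 = 01110000
byte 5: 01011011 ⊕ 10001111 = 11010100
byte 6: 01111010 ⊕ 10011010 = 11100000
byte 7: 10110010 ⊕ 10000100 = 00110110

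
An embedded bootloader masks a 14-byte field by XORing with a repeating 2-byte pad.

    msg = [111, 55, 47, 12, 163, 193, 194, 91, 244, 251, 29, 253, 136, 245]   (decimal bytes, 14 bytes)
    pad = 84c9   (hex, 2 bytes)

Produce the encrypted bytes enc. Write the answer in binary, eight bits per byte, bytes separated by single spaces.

The 2-byte key repeats, so the effective keystream is 84 c9 84 c9 84 c9 84 c9 84 c9 84 c9 84 c9.
byte 0: 111 ^ 132 = 235
byte 1:  55 ^ 201 = 254
byte 2:  47 ^ 132 = 171
byte 3:  12 ^ 201 = 197
byte 4: 163 ^ 132 =  39
byte 5: 193 ^ 201 =   8
byte 6: 194 ^ 132 =  70
byte 7:  91 ^ 201 = 146
byte 8: 244 ^ 132 = 112
byte 9: 251 ^ 201 =  50
byte 10:  29 ^ 132 = 153
byte 11: 253 ^ 201 =  52
byte 12: 136 ^ 132 =  12
byte 13: 245 ^ 201 =  60

11101011 11111110 10101011 11000101 00100111 00001000 01000110 10010010 01110000 00110010 10011001 00110100 00001100 00111100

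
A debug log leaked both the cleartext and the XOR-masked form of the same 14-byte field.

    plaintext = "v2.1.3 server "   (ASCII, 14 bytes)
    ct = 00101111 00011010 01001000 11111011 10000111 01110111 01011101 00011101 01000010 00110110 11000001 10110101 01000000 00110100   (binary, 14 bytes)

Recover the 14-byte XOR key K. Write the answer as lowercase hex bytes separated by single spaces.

59 28 66 ca a9 44 7d 6e 27 44 b7 d0 32 14

Since ct = plaintext ⊕ K, XORing both sides with plaintext gives K = plaintext ⊕ ct.
118 ⊕  47 =  89
 50 ⊕  26 =  40
 46 ⊕  72 = 102
 49 ⊕ 251 = 202
 46 ⊕ 135 = 169
 51 ⊕ 119 =  68
 32 ⊕  93 = 125
115 ⊕  29 = 110
101 ⊕  66 =  39
114 ⊕  54 =  68
118 ⊕ 193 = 183
101 ⊕ 181 = 208
114 ⊕  64 =  50
 32 ⊕  52 =  20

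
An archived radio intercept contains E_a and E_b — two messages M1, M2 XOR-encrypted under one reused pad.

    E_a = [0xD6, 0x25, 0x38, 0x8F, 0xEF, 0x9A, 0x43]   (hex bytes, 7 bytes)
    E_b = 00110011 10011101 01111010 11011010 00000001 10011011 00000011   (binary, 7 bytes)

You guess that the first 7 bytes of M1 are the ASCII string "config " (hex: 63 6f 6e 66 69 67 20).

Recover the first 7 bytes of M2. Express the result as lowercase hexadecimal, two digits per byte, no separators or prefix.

86d72c33876660

First, E_a ⊕ E_b = (M1 ⊕ K) ⊕ (M2 ⊕ K) = M1 ⊕ M2, so the key drops out. Then M2 = (M1 ⊕ M2) ⊕ M1 over the first 7 bytes.
byte 0: (d6 XOR 33) XOR 63 = e5 XOR 63 = 86
byte 1: (25 XOR 9d) XOR 6f = b8 XOR 6f = d7
byte 2: (38 XOR 7a) XOR 6e = 42 XOR 6e = 2c
byte 3: (8f XOR da) XOR 66 = 55 XOR 66 = 33
byte 4: (ef XOR 01) XOR 69 = ee XOR 69 = 87
byte 5: (9a XOR 9b) XOR 67 = 01 XOR 67 = 66
byte 6: (43 XOR 03) XOR 20 = 40 XOR 20 = 60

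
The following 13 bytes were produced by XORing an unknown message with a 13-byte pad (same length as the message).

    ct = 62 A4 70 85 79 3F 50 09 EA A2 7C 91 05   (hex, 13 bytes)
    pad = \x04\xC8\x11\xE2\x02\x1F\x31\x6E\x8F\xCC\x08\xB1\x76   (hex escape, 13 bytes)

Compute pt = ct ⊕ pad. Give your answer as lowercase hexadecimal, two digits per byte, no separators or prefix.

666c61677b206167656e742073

62 ^ 04 = 66
a4 ^ c8 = 6c
70 ^ 11 = 61
85 ^ e2 = 67
79 ^ 02 = 7b
3f ^ 1f = 20
50 ^ 31 = 61
09 ^ 6e = 67
ea ^ 8f = 65
a2 ^ cc = 6e
7c ^ 08 = 74
91 ^ b1 = 20
05 ^ 76 = 73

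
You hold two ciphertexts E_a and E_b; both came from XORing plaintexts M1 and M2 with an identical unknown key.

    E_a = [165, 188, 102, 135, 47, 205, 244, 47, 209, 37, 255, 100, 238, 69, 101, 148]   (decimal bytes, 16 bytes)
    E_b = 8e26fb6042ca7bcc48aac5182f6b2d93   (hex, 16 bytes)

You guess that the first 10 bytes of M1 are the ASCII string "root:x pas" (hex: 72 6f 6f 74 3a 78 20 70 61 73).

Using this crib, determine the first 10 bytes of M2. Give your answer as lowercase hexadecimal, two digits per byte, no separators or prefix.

59f5f293577faf93f8fc

First, E_a ⊕ E_b = (M1 ⊕ K) ⊕ (M2 ⊕ K) = M1 ⊕ M2, so the key drops out. Then M2 = (M1 ⊕ M2) ⊕ M1 over the first 10 bytes.
byte 0: (a5 ^ 8e) ^ 72 = 2b ^ 72 = 59
byte 1: (bc ^ 26) ^ 6f = 9a ^ 6f = f5
byte 2: (66 ^ fb) ^ 6f = 9d ^ 6f = f2
byte 3: (87 ^ 60) ^ 74 = e7 ^ 74 = 93
byte 4: (2f ^ 42) ^ 3a = 6d ^ 3a = 57
byte 5: (cd ^ ca) ^ 78 = 07 ^ 78 = 7f
byte 6: (f4 ^ 7b) ^ 20 = 8f ^ 20 = af
byte 7: (2f ^ cc) ^ 70 = e3 ^ 70 = 93
byte 8: (d1 ^ 48) ^ 61 = 99 ^ 61 = f8
byte 9: (25 ^ aa) ^ 73 = 8f ^ 73 = fc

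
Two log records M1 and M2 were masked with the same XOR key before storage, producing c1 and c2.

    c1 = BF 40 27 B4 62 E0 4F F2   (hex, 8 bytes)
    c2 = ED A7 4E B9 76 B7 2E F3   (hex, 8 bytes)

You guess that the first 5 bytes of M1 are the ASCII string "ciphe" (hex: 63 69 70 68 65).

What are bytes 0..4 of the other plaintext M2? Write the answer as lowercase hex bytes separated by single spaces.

31 8e 19 65 71

First, c1 ⊕ c2 = (M1 ⊕ K) ⊕ (M2 ⊕ K) = M1 ⊕ M2, so the key drops out. Then M2 = (M1 ⊕ M2) ⊕ M1 over the first 5 bytes.
byte 0: (bf ⊕ ed) ⊕ 63 = 52 ⊕ 63 = 31
byte 1: (40 ⊕ a7) ⊕ 69 = e7 ⊕ 69 = 8e
byte 2: (27 ⊕ 4e) ⊕ 70 = 69 ⊕ 70 = 19
byte 3: (b4 ⊕ b9) ⊕ 68 = 0d ⊕ 68 = 65
byte 4: (62 ⊕ 76) ⊕ 65 = 14 ⊕ 65 = 71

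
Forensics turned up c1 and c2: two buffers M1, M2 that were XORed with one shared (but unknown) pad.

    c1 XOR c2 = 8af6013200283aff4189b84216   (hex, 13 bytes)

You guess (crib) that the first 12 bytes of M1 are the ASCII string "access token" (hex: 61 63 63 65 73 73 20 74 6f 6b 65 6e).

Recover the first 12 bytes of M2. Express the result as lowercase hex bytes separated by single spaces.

Since c1 ⊕ c2 = M1 ⊕ M2, XORing with the guessed M1 bytes yields the corresponding M2 bytes: M2 = (c1 ⊕ c2) ⊕ M1.
byte 0: 8a ^ 61 = eb
byte 1: f6 ^ 63 = 95
byte 2: 01 ^ 63 = 62
byte 3: 32 ^ 65 = 57
byte 4: 00 ^ 73 = 73
byte 5: 28 ^ 73 = 5b
byte 6: 3a ^ 20 = 1a
byte 7: ff ^ 74 = 8b
byte 8: 41 ^ 6f = 2e
byte 9: 89 ^ 6b = e2
byte 10: b8 ^ 65 = dd
byte 11: 42 ^ 6e = 2c

eb 95 62 57 73 5b 1a 8b 2e e2 dd 2c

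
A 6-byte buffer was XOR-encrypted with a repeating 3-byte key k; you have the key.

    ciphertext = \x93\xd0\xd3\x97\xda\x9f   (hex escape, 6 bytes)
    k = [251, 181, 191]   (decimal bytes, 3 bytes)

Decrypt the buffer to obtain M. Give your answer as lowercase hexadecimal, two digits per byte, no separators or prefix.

The 3-byte key repeats, so the effective keystream is fb b5 bf fb b5 bf.
byte 0: 93 ⊕ fb = 68
byte 1: d0 ⊕ b5 = 65
byte 2: d3 ⊕ bf = 6c
byte 3: 97 ⊕ fb = 6c
byte 4: da ⊕ b5 = 6f
byte 5: 9f ⊕ bf = 20

68656c6c6f20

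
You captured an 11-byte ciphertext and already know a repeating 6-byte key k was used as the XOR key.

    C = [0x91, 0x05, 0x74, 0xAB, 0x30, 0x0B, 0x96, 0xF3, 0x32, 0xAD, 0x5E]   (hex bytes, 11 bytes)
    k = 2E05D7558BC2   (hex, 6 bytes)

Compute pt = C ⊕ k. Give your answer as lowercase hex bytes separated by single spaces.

The 6-byte key repeats, so the effective keystream is 2e 05 d7 55 8b c2 2e 05 d7 55 8b.
byte 0: 91 ⊕ 2e = bf
byte 1: 05 ⊕ 05 = 00
byte 2: 74 ⊕ d7 = a3
byte 3: ab ⊕ 55 = fe
byte 4: 30 ⊕ 8b = bb
byte 5: 0b ⊕ c2 = c9
byte 6: 96 ⊕ 2e = b8
byte 7: f3 ⊕ 05 = f6
byte 8: 32 ⊕ d7 = e5
byte 9: ad ⊕ 55 = f8
byte 10: 5e ⊕ 8b = d5

bf 00 a3 fe bb c9 b8 f6 e5 f8 d5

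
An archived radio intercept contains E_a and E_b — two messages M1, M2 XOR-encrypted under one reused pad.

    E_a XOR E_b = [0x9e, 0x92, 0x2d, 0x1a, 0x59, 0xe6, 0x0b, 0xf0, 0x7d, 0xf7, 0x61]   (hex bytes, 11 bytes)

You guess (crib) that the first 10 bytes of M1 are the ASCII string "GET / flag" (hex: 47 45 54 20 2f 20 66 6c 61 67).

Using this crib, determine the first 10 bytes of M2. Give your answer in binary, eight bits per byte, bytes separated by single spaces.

11011001 11010111 01111001 00111010 01110110 11000110 01101101 10011100 00011100 10010000

Since E_a ⊕ E_b = M1 ⊕ M2, XORing with the guessed M1 bytes yields the corresponding M2 bytes: M2 = (E_a ⊕ E_b) ⊕ M1.
byte 0: 9e ^ 47 = d9
byte 1: 92 ^ 45 = d7
byte 2: 2d ^ 54 = 79
byte 3: 1a ^ 20 = 3a
byte 4: 59 ^ 2f = 76
byte 5: e6 ^ 20 = c6
byte 6: 0b ^ 66 = 6d
byte 7: f0 ^ 6c = 9c
byte 8: 7d ^ 61 = 1c
byte 9: f7 ^ 67 = 90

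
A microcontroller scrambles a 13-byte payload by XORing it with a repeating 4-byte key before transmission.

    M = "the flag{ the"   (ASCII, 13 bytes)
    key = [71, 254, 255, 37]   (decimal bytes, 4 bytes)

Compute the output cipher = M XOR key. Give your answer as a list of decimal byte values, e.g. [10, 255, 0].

[51, 150, 154, 5, 33, 146, 158, 66, 60, 222, 139, 77, 34]

The 4-byte key repeats, so the effective keystream is 47 fe ff 25 47 fe ff 25 47 fe ff 25 47.
byte 0: 74 ^ 47 = 33
byte 1: 68 ^ fe = 96
byte 2: 65 ^ ff = 9a
byte 3: 20 ^ 25 = 05
byte 4: 66 ^ 47 = 21
byte 5: 6c ^ fe = 92
byte 6: 61 ^ ff = 9e
byte 7: 67 ^ 25 = 42
byte 8: 7b ^ 47 = 3c
byte 9: 20 ^ fe = de
byte 10: 74 ^ ff = 8b
byte 11: 68 ^ 25 = 4d
byte 12: 65 ^ 47 = 22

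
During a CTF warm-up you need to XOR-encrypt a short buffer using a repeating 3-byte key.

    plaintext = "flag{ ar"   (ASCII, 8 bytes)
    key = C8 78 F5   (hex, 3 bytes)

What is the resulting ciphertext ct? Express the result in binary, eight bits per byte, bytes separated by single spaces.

The 3-byte key repeats, so the effective keystream is c8 78 f5 c8 78 f5 c8 78.
byte 0: 102 xor 200 = 174
byte 1: 108 xor 120 =  20
byte 2:  97 xor 245 = 148
byte 3: 103 xor 200 = 175
byte 4: 123 xor 120 =   3
byte 5:  32 xor 245 = 213
byte 6:  97 xor 200 = 169
byte 7: 114 xor 120 =  10

10101110 00010100 10010100 10101111 00000011 11010101 10101001 00001010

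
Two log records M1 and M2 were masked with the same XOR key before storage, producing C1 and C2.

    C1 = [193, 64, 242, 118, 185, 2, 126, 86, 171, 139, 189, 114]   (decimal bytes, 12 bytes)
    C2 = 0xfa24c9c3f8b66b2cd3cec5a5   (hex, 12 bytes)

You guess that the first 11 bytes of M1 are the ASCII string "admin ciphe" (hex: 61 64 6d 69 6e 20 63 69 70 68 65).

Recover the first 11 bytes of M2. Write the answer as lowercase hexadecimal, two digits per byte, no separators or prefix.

First, C1 ⊕ C2 = (M1 ⊕ K) ⊕ (M2 ⊕ K) = M1 ⊕ M2, so the key drops out. Then M2 = (M1 ⊕ M2) ⊕ M1 over the first 11 bytes.
byte 0: (c1 xor fa) xor 61 = 3b xor 61 = 5a
byte 1: (40 xor 24) xor 64 = 64 xor 64 = 00
byte 2: (f2 xor c9) xor 6d = 3b xor 6d = 56
byte 3: (76 xor c3) xor 69 = b5 xor 69 = dc
byte 4: (b9 xor f8) xor 6e = 41 xor 6e = 2f
byte 5: (02 xor b6) xor 20 = b4 xor 20 = 94
byte 6: (7e xor 6b) xor 63 = 15 xor 63 = 76
byte 7: (56 xor 2c) xor 69 = 7a xor 69 = 13
byte 8: (ab xor d3) xor 70 = 78 xor 70 = 08
byte 9: (8b xor ce) xor 68 = 45 xor 68 = 2d
byte 10: (bd xor c5) xor 65 = 78 xor 65 = 1d

5a0056dc2f947613082d1d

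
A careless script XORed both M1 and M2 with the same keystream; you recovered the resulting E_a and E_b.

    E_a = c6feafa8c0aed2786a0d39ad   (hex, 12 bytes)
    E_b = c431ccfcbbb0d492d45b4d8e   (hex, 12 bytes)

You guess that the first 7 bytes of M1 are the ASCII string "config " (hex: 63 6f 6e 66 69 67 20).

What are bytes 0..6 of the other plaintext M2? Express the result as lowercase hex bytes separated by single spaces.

61 a0 0d 32 12 79 26

First, E_a ⊕ E_b = (M1 ⊕ K) ⊕ (M2 ⊕ K) = M1 ⊕ M2, so the key drops out. Then M2 = (M1 ⊕ M2) ⊕ M1 over the first 7 bytes.
byte 0: (c6 ⊕ c4) ⊕ 63 = 02 ⊕ 63 = 61
byte 1: (fe ⊕ 31) ⊕ 6f = cf ⊕ 6f = a0
byte 2: (af ⊕ cc) ⊕ 6e = 63 ⊕ 6e = 0d
byte 3: (a8 ⊕ fc) ⊕ 66 = 54 ⊕ 66 = 32
byte 4: (c0 ⊕ bb) ⊕ 69 = 7b ⊕ 69 = 12
byte 5: (ae ⊕ b0) ⊕ 67 = 1e ⊕ 67 = 79
byte 6: (d2 ⊕ d4) ⊕ 20 = 06 ⊕ 20 = 26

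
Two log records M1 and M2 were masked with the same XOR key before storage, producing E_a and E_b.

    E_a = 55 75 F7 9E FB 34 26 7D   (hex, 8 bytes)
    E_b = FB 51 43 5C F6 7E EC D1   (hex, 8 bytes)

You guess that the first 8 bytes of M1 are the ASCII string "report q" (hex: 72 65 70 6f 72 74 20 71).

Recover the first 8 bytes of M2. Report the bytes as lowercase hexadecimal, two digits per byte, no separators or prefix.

dc41c4ad7f3eeadd

First, E_a ⊕ E_b = (M1 ⊕ K) ⊕ (M2 ⊕ K) = M1 ⊕ M2, so the key drops out. Then M2 = (M1 ⊕ M2) ⊕ M1 over the first 8 bytes.
byte 0: (55 xor fb) xor 72 = ae xor 72 = dc
byte 1: (75 xor 51) xor 65 = 24 xor 65 = 41
byte 2: (f7 xor 43) xor 70 = b4 xor 70 = c4
byte 3: (9e xor 5c) xor 6f = c2 xor 6f = ad
byte 4: (fb xor f6) xor 72 = 0d xor 72 = 7f
byte 5: (34 xor 7e) xor 74 = 4a xor 74 = 3e
byte 6: (26 xor ec) xor 20 = ca xor 20 = ea
byte 7: (7d xor d1) xor 71 = ac xor 71 = dd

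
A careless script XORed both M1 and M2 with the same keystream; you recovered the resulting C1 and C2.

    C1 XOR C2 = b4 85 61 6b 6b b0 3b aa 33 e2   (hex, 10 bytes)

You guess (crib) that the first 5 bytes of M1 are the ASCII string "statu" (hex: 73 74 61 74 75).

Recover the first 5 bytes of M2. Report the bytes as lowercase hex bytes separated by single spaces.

Since C1 ⊕ C2 = M1 ⊕ M2, XORing with the guessed M1 bytes yields the corresponding M2 bytes: M2 = (C1 ⊕ C2) ⊕ M1.
10110100 xor 01110011 = 11000111
10000101 xor 01110100 = 11110001
01100001 xor 01100001 = 00000000
01101011 xor 01110100 = 00011111
01101011 xor 01110101 = 00011110

c7 f1 00 1f 1e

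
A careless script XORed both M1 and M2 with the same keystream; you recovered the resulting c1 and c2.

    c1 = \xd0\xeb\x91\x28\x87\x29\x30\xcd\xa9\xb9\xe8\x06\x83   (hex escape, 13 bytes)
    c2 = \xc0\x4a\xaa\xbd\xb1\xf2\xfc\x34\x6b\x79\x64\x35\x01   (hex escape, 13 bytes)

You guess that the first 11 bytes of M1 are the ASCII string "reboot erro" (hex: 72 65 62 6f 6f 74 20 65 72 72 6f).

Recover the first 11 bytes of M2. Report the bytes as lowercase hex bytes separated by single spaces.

First, c1 ⊕ c2 = (M1 ⊕ K) ⊕ (M2 ⊕ K) = M1 ⊕ M2, so the key drops out. Then M2 = (M1 ⊕ M2) ⊕ M1 over the first 11 bytes.
byte 0: (d0 ^ c0) ^ 72 = 10 ^ 72 = 62
byte 1: (eb ^ 4a) ^ 65 = a1 ^ 65 = c4
byte 2: (91 ^ aa) ^ 62 = 3b ^ 62 = 59
byte 3: (28 ^ bd) ^ 6f = 95 ^ 6f = fa
byte 4: (87 ^ b1) ^ 6f = 36 ^ 6f = 59
byte 5: (29 ^ f2) ^ 74 = db ^ 74 = af
byte 6: (30 ^ fc) ^ 20 = cc ^ 20 = ec
byte 7: (cd ^ 34) ^ 65 = f9 ^ 65 = 9c
byte 8: (a9 ^ 6b) ^ 72 = c2 ^ 72 = b0
byte 9: (b9 ^ 79) ^ 72 = c0 ^ 72 = b2
byte 10: (e8 ^ 64) ^ 6f = 8c ^ 6f = e3

62 c4 59 fa 59 af ec 9c b0 b2 e3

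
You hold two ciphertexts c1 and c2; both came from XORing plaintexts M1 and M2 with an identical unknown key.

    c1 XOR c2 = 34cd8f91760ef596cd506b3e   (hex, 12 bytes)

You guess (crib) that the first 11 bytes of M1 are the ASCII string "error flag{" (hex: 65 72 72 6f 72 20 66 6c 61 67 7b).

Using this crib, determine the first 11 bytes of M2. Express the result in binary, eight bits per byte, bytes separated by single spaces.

01010001 10111111 11111101 11111110 00000100 00101110 10010011 11111010 10101100 00110111 00010000

Since c1 ⊕ c2 = M1 ⊕ M2, XORing with the guessed M1 bytes yields the corresponding M2 bytes: M2 = (c1 ⊕ c2) ⊕ M1.
byte 0:  52 xor 101 =  81
byte 1: 205 xor 114 = 191
byte 2: 143 xor 114 = 253
byte 3: 145 xor 111 = 254
byte 4: 118 xor 114 =   4
byte 5:  14 xor  32 =  46
byte 6: 245 xor 102 = 147
byte 7: 150 xor 108 = 250
byte 8: 205 xor  97 = 172
byte 9:  80 xor 103 =  55
byte 10: 107 xor 123 =  16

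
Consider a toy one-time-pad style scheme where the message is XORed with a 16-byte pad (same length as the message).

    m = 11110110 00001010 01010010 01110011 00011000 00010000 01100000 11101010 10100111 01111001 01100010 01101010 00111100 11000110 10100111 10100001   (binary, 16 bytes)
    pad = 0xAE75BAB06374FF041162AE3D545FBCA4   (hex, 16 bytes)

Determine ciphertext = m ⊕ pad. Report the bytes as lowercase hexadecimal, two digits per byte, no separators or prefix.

587fe8c37b649feeb61bcc5768991b05

byte 0: f6 xor ae = 58
byte 1: 0a xor 75 = 7f
byte 2: 52 xor ba = e8
byte 3: 73 xor b0 = c3
byte 4: 18 xor 63 = 7b
byte 5: 10 xor 74 = 64
byte 6: 60 xor ff = 9f
byte 7: ea xor 04 = ee
byte 8: a7 xor 11 = b6
byte 9: 79 xor 62 = 1b
byte 10: 62 xor ae = cc
byte 11: 6a xor 3d = 57
byte 12: 3c xor 54 = 68
byte 13: c6 xor 5f = 99
byte 14: a7 xor bc = 1b
byte 15: a1 xor a4 = 05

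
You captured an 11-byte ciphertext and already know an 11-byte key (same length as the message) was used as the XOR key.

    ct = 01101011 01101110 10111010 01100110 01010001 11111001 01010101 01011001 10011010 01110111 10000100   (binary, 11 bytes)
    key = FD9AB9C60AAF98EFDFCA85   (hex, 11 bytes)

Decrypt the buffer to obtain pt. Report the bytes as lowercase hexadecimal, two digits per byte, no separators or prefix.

96f403a05b56cdb645bd01

6b ⊕ fd = 96
6e ⊕ 9a = f4
ba ⊕ b9 = 03
66 ⊕ c6 = a0
51 ⊕ 0a = 5b
f9 ⊕ af = 56
55 ⊕ 98 = cd
59 ⊕ ef = b6
9a ⊕ df = 45
77 ⊕ ca = bd
84 ⊕ 85 = 01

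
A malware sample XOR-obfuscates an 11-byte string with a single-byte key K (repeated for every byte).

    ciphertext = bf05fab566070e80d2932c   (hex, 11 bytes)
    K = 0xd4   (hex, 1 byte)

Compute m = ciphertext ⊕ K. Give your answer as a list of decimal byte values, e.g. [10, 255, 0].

The 1-byte key repeats, so the effective keystream is d4 d4 d4 d4 d4 d4 d4 d4 d4 d4 d4.
byte 0: bf XOR d4 = 6b
byte 1: 05 XOR d4 = d1
byte 2: fa XOR d4 = 2e
byte 3: b5 XOR d4 = 61
byte 4: 66 XOR d4 = b2
byte 5: 07 XOR d4 = d3
byte 6: 0e XOR d4 = da
byte 7: 80 XOR d4 = 54
byte 8: d2 XOR d4 = 06
byte 9: 93 XOR d4 = 47
byte 10: 2c XOR d4 = f8

[107, 209, 46, 97, 178, 211, 218, 84, 6, 71, 248]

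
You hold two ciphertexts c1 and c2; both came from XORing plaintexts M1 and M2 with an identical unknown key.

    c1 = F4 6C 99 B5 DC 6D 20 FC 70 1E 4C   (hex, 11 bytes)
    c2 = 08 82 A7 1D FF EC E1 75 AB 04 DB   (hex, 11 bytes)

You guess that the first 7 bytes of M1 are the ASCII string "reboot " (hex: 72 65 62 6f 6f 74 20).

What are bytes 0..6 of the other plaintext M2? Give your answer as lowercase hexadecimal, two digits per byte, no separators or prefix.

8e8b5cc74cf5e1

First, c1 ⊕ c2 = (M1 ⊕ K) ⊕ (M2 ⊕ K) = M1 ⊕ M2, so the key drops out. Then M2 = (M1 ⊕ M2) ⊕ M1 over the first 7 bytes.
byte 0: (f4 XOR 08) XOR 72 = fc XOR 72 = 8e
byte 1: (6c XOR 82) XOR 65 = ee XOR 65 = 8b
byte 2: (99 XOR a7) XOR 62 = 3e XOR 62 = 5c
byte 3: (b5 XOR 1d) XOR 6f = a8 XOR 6f = c7
byte 4: (dc XOR ff) XOR 6f = 23 XOR 6f = 4c
byte 5: (6d XOR ec) XOR 74 = 81 XOR 74 = f5
byte 6: (20 XOR e1) XOR 20 = c1 XOR 20 = e1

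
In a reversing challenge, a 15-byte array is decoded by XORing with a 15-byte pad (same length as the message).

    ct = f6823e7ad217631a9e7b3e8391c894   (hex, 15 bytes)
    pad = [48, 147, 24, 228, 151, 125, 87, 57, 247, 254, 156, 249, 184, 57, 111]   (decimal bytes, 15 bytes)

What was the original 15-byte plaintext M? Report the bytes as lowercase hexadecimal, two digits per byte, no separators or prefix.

c611269e456a34236985a27a29f1fb

XOR is its own inverse, so applying the key byte-wise gives the result directly.
11110110 XOR 00110000 = 11000110
10000010 XOR 10010011 = 00010001
00111110 XOR 00011000 = 00100110
01111010 XOR 11100100 = 10011110
11010010 XOR 10010111 = 01000101
00010111 XOR 01111101 = 01101010
01100011 XOR 01010111 = 00110100
00011010 XOR 00111001 = 00100011
10011110 XOR 11110111 = 01101001
01111011 XOR 11111110 = 10000101
00111110 XOR 10011100 = 10100010
10000011 XOR 11111001 = 01111010
10010001 XOR 10111000 = 00101001
11001000 XOR 00111001 = 11110001
10010100 XOR 01101111 = 11111011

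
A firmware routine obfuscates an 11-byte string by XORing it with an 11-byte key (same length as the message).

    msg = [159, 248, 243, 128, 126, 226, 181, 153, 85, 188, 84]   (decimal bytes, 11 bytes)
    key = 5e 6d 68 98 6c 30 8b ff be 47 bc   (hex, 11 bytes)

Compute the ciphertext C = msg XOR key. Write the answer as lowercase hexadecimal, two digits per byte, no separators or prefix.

XOR is its own inverse, so applying the key byte-wise gives the result directly.
10011111 ⊕ 01011110 = 11000001
11111000 ⊕ 01101101 = 10010101
11110011 ⊕ 01101000 = 10011011
10000000 ⊕ 10011000 = 00011000
01111110 ⊕ 01101100 = 00010010
11100010 ⊕ 00110000 = 11010010
10110101 ⊕ 10001011 = 00111110
10011001 ⊕ 11111111 = 01100110
01010101 ⊕ 10111110 = 11101011
10111100 ⊕ 01000111 = 11111011
01010100 ⊕ 10111100 = 11101000

c1959b1812d23e66ebfbe8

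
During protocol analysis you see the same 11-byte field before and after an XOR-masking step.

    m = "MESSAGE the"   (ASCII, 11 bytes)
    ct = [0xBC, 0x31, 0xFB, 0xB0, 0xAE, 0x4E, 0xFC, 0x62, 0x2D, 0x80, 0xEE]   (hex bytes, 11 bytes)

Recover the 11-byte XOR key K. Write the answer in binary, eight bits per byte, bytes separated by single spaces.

Since ct = m ⊕ K, XORing both sides with m gives K = m ⊕ ct.
4d ⊕ bc = f1
45 ⊕ 31 = 74
53 ⊕ fb = a8
53 ⊕ b0 = e3
41 ⊕ ae = ef
47 ⊕ 4e = 09
45 ⊕ fc = b9
20 ⊕ 62 = 42
74 ⊕ 2d = 59
68 ⊕ 80 = e8
65 ⊕ ee = 8b

11110001 01110100 10101000 11100011 11101111 00001001 10111001 01000010 01011001 11101000 10001011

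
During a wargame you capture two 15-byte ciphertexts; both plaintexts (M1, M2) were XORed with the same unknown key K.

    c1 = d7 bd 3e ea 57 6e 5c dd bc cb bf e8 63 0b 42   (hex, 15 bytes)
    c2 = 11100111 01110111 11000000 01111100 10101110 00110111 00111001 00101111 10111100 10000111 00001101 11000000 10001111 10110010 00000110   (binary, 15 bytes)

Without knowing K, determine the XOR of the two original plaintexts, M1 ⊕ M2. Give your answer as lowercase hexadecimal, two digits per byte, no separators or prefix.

30cafe96f95965f2004cb228ecb944

c1 ⊕ c2 = (M1 ⊕ K) ⊕ (M2 ⊕ K) = M1 ⊕ M2 — the shared key cancels under XOR.
11010111 XOR 11100111 = 00110000
10111101 XOR 01110111 = 11001010
00111110 XOR 11000000 = 11111110
11101010 XOR 01111100 = 10010110
01010111 XOR 10101110 = 11111001
01101110 XOR 00110111 = 01011001
01011100 XOR 00111001 = 01100101
11011101 XOR 00101111 = 11110010
10111100 XOR 10111100 = 00000000
11001011 XOR 10000111 = 01001100
10111111 XOR 00001101 = 10110010
11101000 XOR 11000000 = 00101000
01100011 XOR 10001111 = 11101100
00001011 XOR 10110010 = 10111001
01000010 XOR 00000110 = 01000100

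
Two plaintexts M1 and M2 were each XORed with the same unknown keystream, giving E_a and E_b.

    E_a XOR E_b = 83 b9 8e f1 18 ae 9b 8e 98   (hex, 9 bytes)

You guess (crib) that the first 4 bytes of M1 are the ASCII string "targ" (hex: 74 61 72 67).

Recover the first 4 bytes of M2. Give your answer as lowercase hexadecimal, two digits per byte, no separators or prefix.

Since E_a ⊕ E_b = M1 ⊕ M2, XORing with the guessed M1 bytes yields the corresponding M2 bytes: M2 = (E_a ⊕ E_b) ⊕ M1.
83 ⊕ 74 = f7
b9 ⊕ 61 = d8
8e ⊕ 72 = fc
f1 ⊕ 67 = 96

f7d8fc96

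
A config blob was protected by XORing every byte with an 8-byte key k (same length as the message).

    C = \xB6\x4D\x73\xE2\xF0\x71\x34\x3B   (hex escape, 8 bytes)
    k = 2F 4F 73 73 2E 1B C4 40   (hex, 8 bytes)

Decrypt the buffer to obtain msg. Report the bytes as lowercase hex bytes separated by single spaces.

XOR is its own inverse, so applying the key byte-wise gives the result directly.
byte 0: b6 ^ 2f = 99
byte 1: 4d ^ 4f = 02
byte 2: 73 ^ 73 = 00
byte 3: e2 ^ 73 = 91
byte 4: f0 ^ 2e = de
byte 5: 71 ^ 1b = 6a
byte 6: 34 ^ c4 = f0
byte 7: 3b ^ 40 = 7b

99 02 00 91 de 6a f0 7b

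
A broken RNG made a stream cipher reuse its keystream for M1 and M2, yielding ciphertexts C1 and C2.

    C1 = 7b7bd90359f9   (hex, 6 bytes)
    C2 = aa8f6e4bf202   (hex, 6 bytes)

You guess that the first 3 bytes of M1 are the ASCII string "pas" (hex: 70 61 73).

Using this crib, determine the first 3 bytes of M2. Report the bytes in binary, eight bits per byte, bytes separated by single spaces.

First, C1 ⊕ C2 = (M1 ⊕ K) ⊕ (M2 ⊕ K) = M1 ⊕ M2, so the key drops out. Then M2 = (M1 ⊕ M2) ⊕ M1 over the first 3 bytes.
byte 0: (7b ⊕ aa) ⊕ 70 = d1 ⊕ 70 = a1
byte 1: (7b ⊕ 8f) ⊕ 61 = f4 ⊕ 61 = 95
byte 2: (d9 ⊕ 6e) ⊕ 73 = b7 ⊕ 73 = c4

10100001 10010101 11000100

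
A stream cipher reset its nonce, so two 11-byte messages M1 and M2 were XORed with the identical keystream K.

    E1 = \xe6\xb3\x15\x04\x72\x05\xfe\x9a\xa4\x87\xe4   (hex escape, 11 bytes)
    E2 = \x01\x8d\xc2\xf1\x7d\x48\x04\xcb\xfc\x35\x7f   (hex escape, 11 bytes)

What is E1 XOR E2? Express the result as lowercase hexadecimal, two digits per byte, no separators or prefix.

e73ed7f50f4dfa5158b29b

E1 ⊕ E2 = (M1 ⊕ K) ⊕ (M2 ⊕ K) = M1 ⊕ M2 — the shared key cancels under XOR.
e6 ⊕ 01 = e7
b3 ⊕ 8d = 3e
15 ⊕ c2 = d7
04 ⊕ f1 = f5
72 ⊕ 7d = 0f
05 ⊕ 48 = 4d
fe ⊕ 04 = fa
9a ⊕ cb = 51
a4 ⊕ fc = 58
87 ⊕ 35 = b2
e4 ⊕ 7f = 9b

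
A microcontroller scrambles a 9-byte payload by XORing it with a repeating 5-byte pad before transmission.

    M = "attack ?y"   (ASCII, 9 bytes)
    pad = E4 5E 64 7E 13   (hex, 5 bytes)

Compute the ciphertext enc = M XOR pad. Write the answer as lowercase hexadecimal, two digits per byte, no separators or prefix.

The 5-byte key repeats, so the effective keystream is e4 5e 64 7e 13 e4 5e 64 7e.
byte 0: 61 XOR e4 = 85
byte 1: 74 XOR 5e = 2a
byte 2: 74 XOR 64 = 10
byte 3: 61 XOR 7e = 1f
byte 4: 63 XOR 13 = 70
byte 5: 6b XOR e4 = 8f
byte 6: 20 XOR 5e = 7e
byte 7: 3f XOR 64 = 5b
byte 8: 79 XOR 7e = 07

852a101f708f7e5b07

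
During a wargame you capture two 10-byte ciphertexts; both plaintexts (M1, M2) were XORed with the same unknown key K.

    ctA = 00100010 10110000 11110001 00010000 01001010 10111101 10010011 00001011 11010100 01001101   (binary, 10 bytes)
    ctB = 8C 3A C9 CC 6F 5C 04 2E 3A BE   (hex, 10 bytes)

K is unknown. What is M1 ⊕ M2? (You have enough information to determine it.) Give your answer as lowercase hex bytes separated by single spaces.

ae 8a 38 dc 25 e1 97 25 ee f3

ctA ⊕ ctB = (M1 ⊕ K) ⊕ (M2 ⊕ K) = M1 ⊕ M2 — the shared key cancels under XOR.
byte 0: 22 XOR 8c = ae
byte 1: b0 XOR 3a = 8a
byte 2: f1 XOR c9 = 38
byte 3: 10 XOR cc = dc
byte 4: 4a XOR 6f = 25
byte 5: bd XOR 5c = e1
byte 6: 93 XOR 04 = 97
byte 7: 0b XOR 2e = 25
byte 8: d4 XOR 3a = ee
byte 9: 4d XOR be = f3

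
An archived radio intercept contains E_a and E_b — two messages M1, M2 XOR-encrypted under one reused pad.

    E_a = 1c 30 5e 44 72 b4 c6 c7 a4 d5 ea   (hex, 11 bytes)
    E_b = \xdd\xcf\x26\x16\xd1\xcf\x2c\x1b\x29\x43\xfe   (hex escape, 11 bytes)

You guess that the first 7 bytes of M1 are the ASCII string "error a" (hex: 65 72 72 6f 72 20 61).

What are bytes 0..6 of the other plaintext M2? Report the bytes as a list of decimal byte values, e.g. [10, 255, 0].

[164, 141, 10, 61, 209, 91, 139]

First, E_a ⊕ E_b = (M1 ⊕ K) ⊕ (M2 ⊕ K) = M1 ⊕ M2, so the key drops out. Then M2 = (M1 ⊕ M2) ⊕ M1 over the first 7 bytes.
byte 0: (1c ^ dd) ^ 65 = c1 ^ 65 = a4
byte 1: (30 ^ cf) ^ 72 = ff ^ 72 = 8d
byte 2: (5e ^ 26) ^ 72 = 78 ^ 72 = 0a
byte 3: (44 ^ 16) ^ 6f = 52 ^ 6f = 3d
byte 4: (72 ^ d1) ^ 72 = a3 ^ 72 = d1
byte 5: (b4 ^ cf) ^ 20 = 7b ^ 20 = 5b
byte 6: (c6 ^ 2c) ^ 61 = ea ^ 61 = 8b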